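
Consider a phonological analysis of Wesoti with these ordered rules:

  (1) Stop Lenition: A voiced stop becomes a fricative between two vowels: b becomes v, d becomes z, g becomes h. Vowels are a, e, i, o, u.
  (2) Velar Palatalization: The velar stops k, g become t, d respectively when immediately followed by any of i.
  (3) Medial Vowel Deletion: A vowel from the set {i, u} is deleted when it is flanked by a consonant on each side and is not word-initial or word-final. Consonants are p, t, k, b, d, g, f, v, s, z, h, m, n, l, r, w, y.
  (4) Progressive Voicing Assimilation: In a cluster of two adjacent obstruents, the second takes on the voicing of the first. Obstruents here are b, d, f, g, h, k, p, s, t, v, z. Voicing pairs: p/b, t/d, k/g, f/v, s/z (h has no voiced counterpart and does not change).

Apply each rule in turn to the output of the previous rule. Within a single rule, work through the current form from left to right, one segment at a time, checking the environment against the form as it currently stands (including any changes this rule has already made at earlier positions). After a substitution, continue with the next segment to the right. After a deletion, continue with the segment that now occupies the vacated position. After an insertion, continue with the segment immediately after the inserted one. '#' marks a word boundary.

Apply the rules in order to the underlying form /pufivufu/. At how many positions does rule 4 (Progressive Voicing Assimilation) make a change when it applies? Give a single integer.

(1) Stop Lenition: no change — [pufivufu]
(2) Velar Palatalization: no change — [pufivufu]
(3) Medial Vowel Deletion: [pufivufu] → [pfvfu]
(4) Progressive Voicing Assimilation: [pfvfu] → [pfffu]
Rule 4 changed 1 position(s).

1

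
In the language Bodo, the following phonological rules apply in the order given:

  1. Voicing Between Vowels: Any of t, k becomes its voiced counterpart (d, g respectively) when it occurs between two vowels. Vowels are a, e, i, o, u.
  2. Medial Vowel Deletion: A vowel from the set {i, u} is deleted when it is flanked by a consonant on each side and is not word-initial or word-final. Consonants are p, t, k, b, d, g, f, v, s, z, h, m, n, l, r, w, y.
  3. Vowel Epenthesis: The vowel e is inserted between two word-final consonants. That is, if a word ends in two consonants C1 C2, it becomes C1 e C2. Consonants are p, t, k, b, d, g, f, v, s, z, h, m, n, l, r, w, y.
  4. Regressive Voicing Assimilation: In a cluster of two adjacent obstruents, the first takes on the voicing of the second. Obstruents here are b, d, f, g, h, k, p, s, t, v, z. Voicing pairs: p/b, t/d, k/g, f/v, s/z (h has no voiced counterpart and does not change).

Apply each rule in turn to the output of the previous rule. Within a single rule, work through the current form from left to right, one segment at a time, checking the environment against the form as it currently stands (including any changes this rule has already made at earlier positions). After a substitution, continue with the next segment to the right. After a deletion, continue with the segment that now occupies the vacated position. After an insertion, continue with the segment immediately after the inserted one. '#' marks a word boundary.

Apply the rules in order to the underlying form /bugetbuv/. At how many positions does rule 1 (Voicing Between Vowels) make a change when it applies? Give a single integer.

0

1 Voicing Between Vowels: no change — [bugetbuv]
2 Medial Vowel Deletion: [bugetbuv] → [bgetbv]
3 Vowel Epenthesis: [bgetbv] → [bgetbev]
4 Regressive Voicing Assimilation: [bgetbev] → [bgedbev]
Rule 1 changed 0 position(s).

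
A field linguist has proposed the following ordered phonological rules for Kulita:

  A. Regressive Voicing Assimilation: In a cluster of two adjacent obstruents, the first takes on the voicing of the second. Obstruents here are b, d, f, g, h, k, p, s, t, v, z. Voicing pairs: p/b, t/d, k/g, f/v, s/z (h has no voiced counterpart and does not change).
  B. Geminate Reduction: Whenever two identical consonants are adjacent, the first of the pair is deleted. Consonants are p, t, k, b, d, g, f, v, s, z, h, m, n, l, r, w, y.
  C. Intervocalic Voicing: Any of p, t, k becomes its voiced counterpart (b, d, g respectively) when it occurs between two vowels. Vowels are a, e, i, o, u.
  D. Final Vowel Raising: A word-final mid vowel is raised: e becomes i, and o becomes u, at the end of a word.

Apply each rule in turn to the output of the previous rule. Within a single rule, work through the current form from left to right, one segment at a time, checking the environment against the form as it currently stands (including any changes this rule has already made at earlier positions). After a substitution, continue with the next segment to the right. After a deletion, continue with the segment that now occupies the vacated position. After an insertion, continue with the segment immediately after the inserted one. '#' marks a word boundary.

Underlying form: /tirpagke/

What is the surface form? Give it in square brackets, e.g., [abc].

A Regressive Voicing Assimilation: [tirpagke] → [tirpakke]
B Geminate Reduction: [tirpakke] → [tirpake]
C Intervocalic Voicing: [tirpake] → [tirpage]
D Final Vowel Raising: [tirpage] → [tirpagi]

[tirpagi]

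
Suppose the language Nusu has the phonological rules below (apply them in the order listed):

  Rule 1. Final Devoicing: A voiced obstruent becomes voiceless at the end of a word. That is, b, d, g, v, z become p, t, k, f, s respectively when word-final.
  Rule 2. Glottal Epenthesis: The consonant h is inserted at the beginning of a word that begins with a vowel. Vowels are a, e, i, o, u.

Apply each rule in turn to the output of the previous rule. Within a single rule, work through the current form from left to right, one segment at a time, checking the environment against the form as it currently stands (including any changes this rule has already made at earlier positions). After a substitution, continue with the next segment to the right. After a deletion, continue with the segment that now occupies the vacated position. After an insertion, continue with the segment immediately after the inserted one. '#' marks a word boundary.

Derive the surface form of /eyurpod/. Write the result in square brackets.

[heyurpot]

Rule 1 Final Devoicing: [eyurpod] → [eyurpot]
Rule 2 Glottal Epenthesis: [eyurpot] → [heyurpot]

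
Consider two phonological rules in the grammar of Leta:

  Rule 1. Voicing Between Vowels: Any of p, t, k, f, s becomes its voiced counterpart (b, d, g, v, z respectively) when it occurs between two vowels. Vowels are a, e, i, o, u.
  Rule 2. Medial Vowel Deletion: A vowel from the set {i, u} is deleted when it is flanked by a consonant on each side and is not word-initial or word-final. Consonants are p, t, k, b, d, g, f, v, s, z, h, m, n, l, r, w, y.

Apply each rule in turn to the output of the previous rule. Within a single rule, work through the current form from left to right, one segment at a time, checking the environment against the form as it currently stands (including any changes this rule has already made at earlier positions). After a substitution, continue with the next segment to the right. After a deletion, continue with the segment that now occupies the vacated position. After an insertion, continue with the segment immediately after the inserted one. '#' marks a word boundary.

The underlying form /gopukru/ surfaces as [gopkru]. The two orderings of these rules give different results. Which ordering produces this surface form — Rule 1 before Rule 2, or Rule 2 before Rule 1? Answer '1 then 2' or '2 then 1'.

Order 1 then 2:
  1 Voicing Between Vowels: [gopukru] → [gobukru]
  2 Medial Vowel Deletion: [gobukru] → [gobkru]
  result: [gobkru]
Order 2 then 1:
  2 Medial Vowel Deletion: [gopukru] → [gopkru]
  1 Voicing Between Vowels: no change — [gopkru]
  result: [gopkru]

2 then 1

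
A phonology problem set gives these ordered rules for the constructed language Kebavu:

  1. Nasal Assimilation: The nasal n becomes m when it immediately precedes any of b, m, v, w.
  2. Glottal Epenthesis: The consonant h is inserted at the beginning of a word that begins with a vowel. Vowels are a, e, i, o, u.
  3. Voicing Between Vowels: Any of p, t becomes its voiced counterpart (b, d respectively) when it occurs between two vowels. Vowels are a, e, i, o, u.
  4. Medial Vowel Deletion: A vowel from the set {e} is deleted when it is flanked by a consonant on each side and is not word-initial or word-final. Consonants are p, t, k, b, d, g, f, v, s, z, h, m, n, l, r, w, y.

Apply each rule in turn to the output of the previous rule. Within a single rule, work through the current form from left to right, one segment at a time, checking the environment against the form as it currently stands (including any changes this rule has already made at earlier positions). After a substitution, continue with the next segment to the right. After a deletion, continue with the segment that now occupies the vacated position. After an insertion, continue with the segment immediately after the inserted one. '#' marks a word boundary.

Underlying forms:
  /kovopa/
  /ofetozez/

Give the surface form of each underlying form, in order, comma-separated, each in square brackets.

/kovopa/:
  1 Nasal Assimilation: no change — [kovopa]
  2 Glottal Epenthesis: no change — [kovopa]
  3 Voicing Between Vowels: [kovopa] → [kovoba]
  4 Medial Vowel Deletion: no change — [kovoba]
/ofetozez/:
  1 Nasal Assimilation: no change — [ofetozez]
  2 Glottal Epenthesis: [ofetozez] → [hofetozez]
  3 Voicing Between Vowels: [hofetozez] → [hofedozez]
  4 Medial Vowel Deletion: [hofedozez] → [hofdozz]

[kovoba], [hofdozz]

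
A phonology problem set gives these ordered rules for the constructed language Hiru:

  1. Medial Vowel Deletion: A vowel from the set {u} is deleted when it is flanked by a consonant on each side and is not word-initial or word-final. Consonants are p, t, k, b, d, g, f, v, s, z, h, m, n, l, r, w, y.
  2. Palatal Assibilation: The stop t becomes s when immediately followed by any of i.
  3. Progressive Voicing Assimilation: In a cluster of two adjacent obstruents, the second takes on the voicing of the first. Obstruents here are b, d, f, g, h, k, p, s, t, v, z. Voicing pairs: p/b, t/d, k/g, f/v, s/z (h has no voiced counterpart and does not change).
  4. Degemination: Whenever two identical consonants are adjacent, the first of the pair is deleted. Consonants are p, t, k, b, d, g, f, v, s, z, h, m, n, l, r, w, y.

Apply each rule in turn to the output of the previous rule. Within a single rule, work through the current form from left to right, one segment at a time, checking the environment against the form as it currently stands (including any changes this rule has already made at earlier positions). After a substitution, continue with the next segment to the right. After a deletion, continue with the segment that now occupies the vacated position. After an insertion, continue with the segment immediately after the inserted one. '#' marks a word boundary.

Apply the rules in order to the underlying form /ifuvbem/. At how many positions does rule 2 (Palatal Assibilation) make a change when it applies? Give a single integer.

1 Medial Vowel Deletion: [ifuvbem] → [ifvbem]
2 Palatal Assibilation: no change — [ifvbem]
3 Progressive Voicing Assimilation: [ifvbem] → [iffpem]
4 Degemination: [iffpem] → [ifpem]
Rule 2 changed 0 position(s).

0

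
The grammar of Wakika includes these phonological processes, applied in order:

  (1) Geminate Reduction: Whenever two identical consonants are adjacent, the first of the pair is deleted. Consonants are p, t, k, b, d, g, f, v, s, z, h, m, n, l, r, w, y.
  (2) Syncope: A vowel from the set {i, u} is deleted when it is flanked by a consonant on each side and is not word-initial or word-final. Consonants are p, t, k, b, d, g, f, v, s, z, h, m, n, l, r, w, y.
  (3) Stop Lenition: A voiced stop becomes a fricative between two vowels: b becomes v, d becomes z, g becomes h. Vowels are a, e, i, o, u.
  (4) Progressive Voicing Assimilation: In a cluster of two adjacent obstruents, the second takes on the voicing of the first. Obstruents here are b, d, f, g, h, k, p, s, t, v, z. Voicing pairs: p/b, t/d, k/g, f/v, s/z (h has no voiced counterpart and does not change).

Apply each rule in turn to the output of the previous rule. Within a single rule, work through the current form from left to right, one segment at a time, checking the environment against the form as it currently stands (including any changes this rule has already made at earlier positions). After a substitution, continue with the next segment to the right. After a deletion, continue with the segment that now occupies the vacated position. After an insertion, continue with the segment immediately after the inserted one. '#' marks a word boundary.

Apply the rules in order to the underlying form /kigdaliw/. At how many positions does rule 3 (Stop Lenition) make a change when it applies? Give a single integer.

(1) Geminate Reduction: no change — [kigdaliw]
(2) Syncope: [kigdaliw] → [kgdalw]
(3) Stop Lenition: no change — [kgdalw]
(4) Progressive Voicing Assimilation: [kgdalw] → [kktalw]
Rule 3 changed 0 position(s).

0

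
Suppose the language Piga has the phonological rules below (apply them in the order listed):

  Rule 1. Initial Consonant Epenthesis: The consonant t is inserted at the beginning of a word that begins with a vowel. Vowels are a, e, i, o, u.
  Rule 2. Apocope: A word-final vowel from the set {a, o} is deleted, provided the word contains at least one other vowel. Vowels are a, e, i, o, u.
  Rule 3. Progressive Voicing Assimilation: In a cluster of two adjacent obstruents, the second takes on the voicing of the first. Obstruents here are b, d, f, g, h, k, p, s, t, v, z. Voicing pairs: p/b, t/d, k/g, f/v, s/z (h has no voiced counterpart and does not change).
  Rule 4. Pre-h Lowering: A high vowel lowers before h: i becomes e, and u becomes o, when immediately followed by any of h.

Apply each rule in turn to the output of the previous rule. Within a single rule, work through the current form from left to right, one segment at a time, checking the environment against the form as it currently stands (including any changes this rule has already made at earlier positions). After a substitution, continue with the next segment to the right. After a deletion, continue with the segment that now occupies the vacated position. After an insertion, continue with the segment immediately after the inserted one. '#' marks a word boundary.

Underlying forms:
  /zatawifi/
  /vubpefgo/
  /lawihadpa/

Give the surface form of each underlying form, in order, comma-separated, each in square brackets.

[zatawifi], [vubbefk], [lawehadb]

/zatawifi/:
  Rule 1 Initial Consonant Epenthesis: no change — [zatawifi]
  Rule 2 Apocope: no change — [zatawifi]
  Rule 3 Progressive Voicing Assimilation: no change — [zatawifi]
  Rule 4 Pre-h Lowering: no change — [zatawifi]
/vubpefgo/:
  Rule 1 Initial Consonant Epenthesis: no change — [vubpefgo]
  Rule 2 Apocope: [vubpefgo] → [vubpefg]
  Rule 3 Progressive Voicing Assimilation: [vubpefg] → [vubbefk]
  Rule 4 Pre-h Lowering: no change — [vubbefk]
/lawihadpa/:
  Rule 1 Initial Consonant Epenthesis: no change — [lawihadpa]
  Rule 2 Apocope: [lawihadpa] → [lawihadp]
  Rule 3 Progressive Voicing Assimilation: [lawihadp] → [lawihadb]
  Rule 4 Pre-h Lowering: [lawihadb] → [lawehadb]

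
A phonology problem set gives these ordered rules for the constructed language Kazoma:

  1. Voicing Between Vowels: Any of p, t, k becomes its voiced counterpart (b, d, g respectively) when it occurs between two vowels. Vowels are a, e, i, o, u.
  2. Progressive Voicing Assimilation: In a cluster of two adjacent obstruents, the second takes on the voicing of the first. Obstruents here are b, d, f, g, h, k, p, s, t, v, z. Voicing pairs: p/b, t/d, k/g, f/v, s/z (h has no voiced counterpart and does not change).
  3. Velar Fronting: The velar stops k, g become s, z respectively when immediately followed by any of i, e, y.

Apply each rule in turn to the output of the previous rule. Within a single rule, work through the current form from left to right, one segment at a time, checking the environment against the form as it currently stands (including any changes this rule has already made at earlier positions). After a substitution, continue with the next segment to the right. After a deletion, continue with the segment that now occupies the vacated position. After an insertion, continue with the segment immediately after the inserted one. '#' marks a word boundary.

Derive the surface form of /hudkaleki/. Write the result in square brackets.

[hudgalezi]

1 Voicing Between Vowels: [hudkaleki] → [hudkalegi]
2 Progressive Voicing Assimilation: [hudkalegi] → [hudgalegi]
3 Velar Fronting: [hudgalegi] → [hudgalezi]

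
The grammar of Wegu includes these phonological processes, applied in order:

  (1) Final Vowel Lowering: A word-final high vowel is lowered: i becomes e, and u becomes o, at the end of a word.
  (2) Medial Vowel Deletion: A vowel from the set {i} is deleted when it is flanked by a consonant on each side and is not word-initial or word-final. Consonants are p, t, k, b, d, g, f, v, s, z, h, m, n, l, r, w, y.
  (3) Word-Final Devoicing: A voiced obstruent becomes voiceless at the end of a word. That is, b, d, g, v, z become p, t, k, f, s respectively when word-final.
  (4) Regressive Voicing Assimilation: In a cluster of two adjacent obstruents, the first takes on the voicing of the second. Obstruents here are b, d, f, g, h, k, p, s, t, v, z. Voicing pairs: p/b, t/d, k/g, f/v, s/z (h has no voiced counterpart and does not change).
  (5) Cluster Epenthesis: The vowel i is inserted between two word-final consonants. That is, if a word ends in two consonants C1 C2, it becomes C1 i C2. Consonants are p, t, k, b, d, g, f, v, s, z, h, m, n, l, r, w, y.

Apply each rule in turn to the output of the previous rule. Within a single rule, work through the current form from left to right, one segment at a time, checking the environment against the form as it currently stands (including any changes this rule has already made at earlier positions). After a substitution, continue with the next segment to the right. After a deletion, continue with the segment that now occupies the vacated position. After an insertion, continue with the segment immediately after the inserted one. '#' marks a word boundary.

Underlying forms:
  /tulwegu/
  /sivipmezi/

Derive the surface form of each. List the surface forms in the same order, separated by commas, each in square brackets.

[tulwego], [zfpmeze]

/tulwegu/:
  (1) Final Vowel Lowering: [tulwegu] → [tulwego]
  (2) Medial Vowel Deletion: no change — [tulwego]
  (3) Word-Final Devoicing: no change — [tulwego]
  (4) Regressive Voicing Assimilation: no change — [tulwego]
  (5) Cluster Epenthesis: no change — [tulwego]
/sivipmezi/:
  (1) Final Vowel Lowering: [sivipmezi] → [sivipmeze]
  (2) Medial Vowel Deletion: [sivipmeze] → [svpmeze]
  (3) Word-Final Devoicing: no change — [svpmeze]
  (4) Regressive Voicing Assimilation: [svpmeze] → [zfpmeze]
  (5) Cluster Epenthesis: no change — [zfpmeze]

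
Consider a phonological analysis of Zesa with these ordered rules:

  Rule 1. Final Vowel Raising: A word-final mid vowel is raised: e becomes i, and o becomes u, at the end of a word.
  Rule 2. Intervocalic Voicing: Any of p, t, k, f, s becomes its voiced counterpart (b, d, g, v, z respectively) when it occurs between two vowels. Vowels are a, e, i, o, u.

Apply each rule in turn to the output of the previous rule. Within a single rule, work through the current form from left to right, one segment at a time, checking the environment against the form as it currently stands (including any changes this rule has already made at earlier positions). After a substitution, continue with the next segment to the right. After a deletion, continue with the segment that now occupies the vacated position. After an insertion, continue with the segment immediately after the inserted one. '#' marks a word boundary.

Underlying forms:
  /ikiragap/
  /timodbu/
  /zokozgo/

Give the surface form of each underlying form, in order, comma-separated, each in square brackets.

[igiragap], [timodbu], [zogozgu]

/ikiragap/:
  Rule 1 Final Vowel Raising: no change — [ikiragap]
  Rule 2 Intervocalic Voicing: [ikiragap] → [igiragap]
/timodbu/:
  Rule 1 Final Vowel Raising: no change — [timodbu]
  Rule 2 Intervocalic Voicing: no change — [timodbu]
/zokozgo/:
  Rule 1 Final Vowel Raising: [zokozgo] → [zokozgu]
  Rule 2 Intervocalic Voicing: [zokozgu] → [zogozgu]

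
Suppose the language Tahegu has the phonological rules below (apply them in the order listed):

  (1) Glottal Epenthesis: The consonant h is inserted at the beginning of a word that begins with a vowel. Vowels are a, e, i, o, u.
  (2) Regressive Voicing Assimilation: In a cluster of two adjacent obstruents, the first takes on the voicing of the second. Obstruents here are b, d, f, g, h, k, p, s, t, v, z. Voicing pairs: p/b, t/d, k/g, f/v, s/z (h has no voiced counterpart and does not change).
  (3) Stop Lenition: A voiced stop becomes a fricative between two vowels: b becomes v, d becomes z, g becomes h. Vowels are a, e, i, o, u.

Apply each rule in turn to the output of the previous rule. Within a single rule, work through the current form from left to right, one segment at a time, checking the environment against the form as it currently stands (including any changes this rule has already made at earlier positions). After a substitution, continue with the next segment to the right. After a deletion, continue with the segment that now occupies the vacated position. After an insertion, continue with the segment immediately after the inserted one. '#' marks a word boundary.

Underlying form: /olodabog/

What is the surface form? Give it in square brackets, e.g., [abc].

(1) Glottal Epenthesis: [olodabog] → [holodabog]
(2) Regressive Voicing Assimilation: no change — [holodabog]
(3) Stop Lenition: [holodabog] → [holozavog]

[holozavog]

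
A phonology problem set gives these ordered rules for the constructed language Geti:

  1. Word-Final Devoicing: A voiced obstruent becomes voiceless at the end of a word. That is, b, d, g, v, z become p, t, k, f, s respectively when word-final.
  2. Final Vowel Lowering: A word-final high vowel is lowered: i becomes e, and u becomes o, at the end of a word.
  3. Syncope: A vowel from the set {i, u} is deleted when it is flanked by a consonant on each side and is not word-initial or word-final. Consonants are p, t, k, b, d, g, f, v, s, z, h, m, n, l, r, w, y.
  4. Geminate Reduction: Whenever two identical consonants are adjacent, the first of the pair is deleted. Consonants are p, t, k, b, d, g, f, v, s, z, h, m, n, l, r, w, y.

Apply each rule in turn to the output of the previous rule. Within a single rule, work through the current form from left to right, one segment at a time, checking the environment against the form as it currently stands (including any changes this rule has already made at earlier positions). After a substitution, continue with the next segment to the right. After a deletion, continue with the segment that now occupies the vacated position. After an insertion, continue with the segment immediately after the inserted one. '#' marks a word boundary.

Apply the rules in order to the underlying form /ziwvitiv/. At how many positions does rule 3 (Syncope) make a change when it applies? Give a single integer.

3

1 Word-Final Devoicing: [ziwvitiv] → [ziwvitif]
2 Final Vowel Lowering: no change — [ziwvitif]
3 Syncope: [ziwvitif] → [zwvtf]
4 Geminate Reduction: no change — [zwvtf]
Rule 3 changed 3 position(s).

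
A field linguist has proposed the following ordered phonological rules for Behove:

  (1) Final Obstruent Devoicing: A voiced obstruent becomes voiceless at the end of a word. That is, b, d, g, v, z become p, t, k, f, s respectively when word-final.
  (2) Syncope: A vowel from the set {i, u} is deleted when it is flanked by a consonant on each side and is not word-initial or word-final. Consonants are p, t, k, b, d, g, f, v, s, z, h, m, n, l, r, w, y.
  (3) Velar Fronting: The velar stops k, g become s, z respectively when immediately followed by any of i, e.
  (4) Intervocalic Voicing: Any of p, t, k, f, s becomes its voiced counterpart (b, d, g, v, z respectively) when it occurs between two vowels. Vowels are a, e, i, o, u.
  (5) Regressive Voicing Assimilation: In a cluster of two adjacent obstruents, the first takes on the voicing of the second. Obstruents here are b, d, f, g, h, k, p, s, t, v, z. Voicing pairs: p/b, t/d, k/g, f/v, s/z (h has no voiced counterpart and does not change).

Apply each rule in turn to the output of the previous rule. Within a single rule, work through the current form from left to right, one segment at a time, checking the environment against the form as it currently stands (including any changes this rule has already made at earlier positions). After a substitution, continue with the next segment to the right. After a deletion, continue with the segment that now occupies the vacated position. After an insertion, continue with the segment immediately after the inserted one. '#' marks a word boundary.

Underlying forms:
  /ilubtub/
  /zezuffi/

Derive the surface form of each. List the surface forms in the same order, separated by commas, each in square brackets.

[ilptp], [zesffi]

/ilubtub/:
  (1) Final Obstruent Devoicing: [ilubtub] → [ilubtup]
  (2) Syncope: [ilubtup] → [ilbtp]
  (3) Velar Fronting: no change — [ilbtp]
  (4) Intervocalic Voicing: no change — [ilbtp]
  (5) Regressive Voicing Assimilation: [ilbtp] → [ilptp]
/zezuffi/:
  (1) Final Obstruent Devoicing: no change — [zezuffi]
  (2) Syncope: [zezuffi] → [zezffi]
  (3) Velar Fronting: no change — [zezffi]
  (4) Intervocalic Voicing: no change — [zezffi]
  (5) Regressive Voicing Assimilation: [zezffi] → [zesffi]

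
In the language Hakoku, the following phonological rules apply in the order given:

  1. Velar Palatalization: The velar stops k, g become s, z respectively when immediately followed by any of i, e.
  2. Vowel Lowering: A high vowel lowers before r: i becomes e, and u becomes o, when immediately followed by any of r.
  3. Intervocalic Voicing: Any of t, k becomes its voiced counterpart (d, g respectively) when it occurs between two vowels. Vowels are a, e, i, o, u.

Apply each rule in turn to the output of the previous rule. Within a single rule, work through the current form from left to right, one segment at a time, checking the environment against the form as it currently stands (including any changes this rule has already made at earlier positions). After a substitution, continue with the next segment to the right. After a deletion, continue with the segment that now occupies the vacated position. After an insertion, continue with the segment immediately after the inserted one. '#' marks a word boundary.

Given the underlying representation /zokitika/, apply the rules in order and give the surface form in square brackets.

1 Velar Palatalization: [zokitika] → [zositika]
2 Vowel Lowering: no change — [zositika]
3 Intervocalic Voicing: [zositika] → [zosidiga]

[zosidiga]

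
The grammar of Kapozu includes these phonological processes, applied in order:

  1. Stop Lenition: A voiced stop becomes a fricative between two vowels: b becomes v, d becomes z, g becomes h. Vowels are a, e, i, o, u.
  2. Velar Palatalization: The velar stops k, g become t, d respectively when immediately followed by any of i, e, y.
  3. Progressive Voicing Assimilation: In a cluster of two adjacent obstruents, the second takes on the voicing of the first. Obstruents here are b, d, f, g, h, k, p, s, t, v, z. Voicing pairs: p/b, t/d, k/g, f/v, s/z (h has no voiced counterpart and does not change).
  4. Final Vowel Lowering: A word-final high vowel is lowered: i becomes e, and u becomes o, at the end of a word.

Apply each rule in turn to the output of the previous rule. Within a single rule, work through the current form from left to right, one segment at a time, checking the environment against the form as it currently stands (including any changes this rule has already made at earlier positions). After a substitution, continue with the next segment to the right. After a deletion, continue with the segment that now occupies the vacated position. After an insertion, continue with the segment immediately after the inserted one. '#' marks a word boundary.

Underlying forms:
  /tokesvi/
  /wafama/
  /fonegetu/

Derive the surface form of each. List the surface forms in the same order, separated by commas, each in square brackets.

[totesfe], [wafama], [foneheto]

/tokesvi/:
  1 Stop Lenition: no change — [tokesvi]
  2 Velar Palatalization: [tokesvi] → [totesvi]
  3 Progressive Voicing Assimilation: [totesvi] → [totesfi]
  4 Final Vowel Lowering: [totesfi] → [totesfe]
/wafama/:
  1 Stop Lenition: no change — [wafama]
  2 Velar Palatalization: no change — [wafama]
  3 Progressive Voicing Assimilation: no change — [wafama]
  4 Final Vowel Lowering: no change — [wafama]
/fonegetu/:
  1 Stop Lenition: [fonegetu] → [fonehetu]
  2 Velar Palatalization: no change — [fonehetu]
  3 Progressive Voicing Assimilation: no change — [fonehetu]
  4 Final Vowel Lowering: [fonehetu] → [foneheto]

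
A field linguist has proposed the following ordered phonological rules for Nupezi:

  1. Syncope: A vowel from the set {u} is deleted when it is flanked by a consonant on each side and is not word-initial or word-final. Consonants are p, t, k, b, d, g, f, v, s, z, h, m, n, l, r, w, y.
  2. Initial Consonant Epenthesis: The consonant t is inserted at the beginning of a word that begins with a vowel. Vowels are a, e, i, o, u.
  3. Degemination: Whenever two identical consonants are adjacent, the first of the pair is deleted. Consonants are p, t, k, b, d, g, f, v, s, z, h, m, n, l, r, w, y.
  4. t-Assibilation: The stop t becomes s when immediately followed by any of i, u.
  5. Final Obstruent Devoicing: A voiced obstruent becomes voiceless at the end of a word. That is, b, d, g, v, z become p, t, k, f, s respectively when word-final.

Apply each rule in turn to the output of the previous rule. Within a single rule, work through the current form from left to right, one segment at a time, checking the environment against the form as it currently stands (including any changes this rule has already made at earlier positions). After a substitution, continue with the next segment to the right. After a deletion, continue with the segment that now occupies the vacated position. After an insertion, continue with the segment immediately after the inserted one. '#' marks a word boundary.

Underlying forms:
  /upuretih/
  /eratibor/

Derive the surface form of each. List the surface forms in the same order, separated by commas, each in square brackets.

[supresih], [terasibor]

/upuretih/:
  1 Syncope: [upuretih] → [upretih]
  2 Initial Consonant Epenthesis: [upretih] → [tupretih]
  3 Degemination: no change — [tupretih]
  4 t-Assibilation: [tupretih] → [supresih]
  5 Final Obstruent Devoicing: no change — [supresih]
/eratibor/:
  1 Syncope: no change — [eratibor]
  2 Initial Consonant Epenthesis: [eratibor] → [teratibor]
  3 Degemination: no change — [teratibor]
  4 t-Assibilation: [teratibor] → [terasibor]
  5 Final Obstruent Devoicing: no change — [terasibor]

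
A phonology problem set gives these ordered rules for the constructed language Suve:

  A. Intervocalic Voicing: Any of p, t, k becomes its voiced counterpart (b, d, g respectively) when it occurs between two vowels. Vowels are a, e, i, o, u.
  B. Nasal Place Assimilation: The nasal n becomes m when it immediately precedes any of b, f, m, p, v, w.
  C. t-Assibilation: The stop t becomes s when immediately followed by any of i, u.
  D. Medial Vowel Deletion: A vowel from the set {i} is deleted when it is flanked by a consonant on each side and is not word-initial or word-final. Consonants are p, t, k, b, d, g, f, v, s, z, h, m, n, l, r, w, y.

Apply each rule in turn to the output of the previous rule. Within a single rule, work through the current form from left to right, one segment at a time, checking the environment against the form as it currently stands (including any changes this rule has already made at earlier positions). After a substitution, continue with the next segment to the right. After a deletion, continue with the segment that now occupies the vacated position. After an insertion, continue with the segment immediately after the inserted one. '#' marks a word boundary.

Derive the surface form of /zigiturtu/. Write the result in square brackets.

[zgdursu]

A Intervocalic Voicing: [zigiturtu] → [zigidurtu]
B Nasal Place Assimilation: no change — [zigidurtu]
C t-Assibilation: [zigidurtu] → [zigidursu]
D Medial Vowel Deletion: [zigidursu] → [zgdursu]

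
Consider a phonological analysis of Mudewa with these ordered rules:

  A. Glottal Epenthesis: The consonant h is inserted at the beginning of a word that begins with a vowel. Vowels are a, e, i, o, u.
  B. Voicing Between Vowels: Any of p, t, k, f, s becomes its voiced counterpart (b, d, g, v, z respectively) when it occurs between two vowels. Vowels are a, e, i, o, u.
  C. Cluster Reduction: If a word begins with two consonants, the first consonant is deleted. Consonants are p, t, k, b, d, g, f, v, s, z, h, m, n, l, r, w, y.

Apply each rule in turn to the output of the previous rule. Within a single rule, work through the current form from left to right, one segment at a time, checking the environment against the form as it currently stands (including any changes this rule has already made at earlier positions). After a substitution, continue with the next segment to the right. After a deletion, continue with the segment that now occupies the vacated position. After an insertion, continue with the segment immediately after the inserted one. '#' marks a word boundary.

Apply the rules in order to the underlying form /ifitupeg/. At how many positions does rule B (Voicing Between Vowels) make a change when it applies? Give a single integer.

3

A Glottal Epenthesis: [ifitupeg] → [hifitupeg]
B Voicing Between Vowels: [hifitupeg] → [hividubeg]
C Cluster Reduction: no change — [hividubeg]
Rule B changed 3 position(s).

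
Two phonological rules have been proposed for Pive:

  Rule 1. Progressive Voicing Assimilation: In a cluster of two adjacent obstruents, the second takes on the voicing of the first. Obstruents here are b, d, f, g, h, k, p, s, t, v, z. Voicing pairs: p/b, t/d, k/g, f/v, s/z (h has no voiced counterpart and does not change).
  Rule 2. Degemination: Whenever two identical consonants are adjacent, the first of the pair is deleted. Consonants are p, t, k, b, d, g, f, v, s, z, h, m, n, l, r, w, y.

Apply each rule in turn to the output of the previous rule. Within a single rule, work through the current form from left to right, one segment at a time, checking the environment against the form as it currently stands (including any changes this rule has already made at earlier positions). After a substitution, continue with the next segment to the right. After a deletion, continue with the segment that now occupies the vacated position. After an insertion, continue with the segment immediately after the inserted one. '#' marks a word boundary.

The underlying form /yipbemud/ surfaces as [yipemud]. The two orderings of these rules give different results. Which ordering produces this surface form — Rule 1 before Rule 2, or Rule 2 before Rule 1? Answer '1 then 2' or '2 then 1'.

1 then 2

Order 1 then 2:
  1 Progressive Voicing Assimilation: [yipbemud] → [yippemud]
  2 Degemination: [yippemud] → [yipemud]
  result: [yipemud]
Order 2 then 1:
  2 Degemination: no change — [yipbemud]
  1 Progressive Voicing Assimilation: [yipbemud] → [yippemud]
  result: [yippemud]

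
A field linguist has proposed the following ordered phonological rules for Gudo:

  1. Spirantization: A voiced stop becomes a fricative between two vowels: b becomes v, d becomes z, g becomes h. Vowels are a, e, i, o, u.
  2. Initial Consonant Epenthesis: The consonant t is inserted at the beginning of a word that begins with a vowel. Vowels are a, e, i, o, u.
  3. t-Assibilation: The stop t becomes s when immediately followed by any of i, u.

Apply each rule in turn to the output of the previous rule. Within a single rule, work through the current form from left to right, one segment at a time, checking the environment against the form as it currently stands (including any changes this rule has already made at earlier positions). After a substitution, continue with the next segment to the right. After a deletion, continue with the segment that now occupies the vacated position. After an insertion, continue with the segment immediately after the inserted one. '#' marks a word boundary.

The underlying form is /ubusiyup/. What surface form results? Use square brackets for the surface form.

1 Spirantization: [ubusiyup] → [uvusiyup]
2 Initial Consonant Epenthesis: [uvusiyup] → [tuvusiyup]
3 t-Assibilation: [tuvusiyup] → [suvusiyup]

[suvusiyup]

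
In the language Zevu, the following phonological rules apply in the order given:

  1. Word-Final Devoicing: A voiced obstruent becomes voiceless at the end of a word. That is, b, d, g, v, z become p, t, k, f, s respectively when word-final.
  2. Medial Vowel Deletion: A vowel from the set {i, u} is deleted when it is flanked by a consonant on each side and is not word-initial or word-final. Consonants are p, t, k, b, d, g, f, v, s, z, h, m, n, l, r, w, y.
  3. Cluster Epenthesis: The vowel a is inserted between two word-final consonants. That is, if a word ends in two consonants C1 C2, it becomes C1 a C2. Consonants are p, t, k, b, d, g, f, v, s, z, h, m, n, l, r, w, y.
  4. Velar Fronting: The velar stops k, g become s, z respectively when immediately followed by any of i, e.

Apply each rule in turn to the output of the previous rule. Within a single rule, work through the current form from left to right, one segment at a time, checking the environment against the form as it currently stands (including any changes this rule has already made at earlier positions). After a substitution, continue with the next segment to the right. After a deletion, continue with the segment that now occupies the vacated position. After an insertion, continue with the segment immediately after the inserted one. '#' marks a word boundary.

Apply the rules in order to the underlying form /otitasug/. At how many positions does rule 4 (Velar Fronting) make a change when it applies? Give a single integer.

0

1 Word-Final Devoicing: [otitasug] → [otitasuk]
2 Medial Vowel Deletion: [otitasuk] → [ottask]
3 Cluster Epenthesis: [ottask] → [ottasak]
4 Velar Fronting: no change — [ottasak]
Rule 4 changed 0 position(s).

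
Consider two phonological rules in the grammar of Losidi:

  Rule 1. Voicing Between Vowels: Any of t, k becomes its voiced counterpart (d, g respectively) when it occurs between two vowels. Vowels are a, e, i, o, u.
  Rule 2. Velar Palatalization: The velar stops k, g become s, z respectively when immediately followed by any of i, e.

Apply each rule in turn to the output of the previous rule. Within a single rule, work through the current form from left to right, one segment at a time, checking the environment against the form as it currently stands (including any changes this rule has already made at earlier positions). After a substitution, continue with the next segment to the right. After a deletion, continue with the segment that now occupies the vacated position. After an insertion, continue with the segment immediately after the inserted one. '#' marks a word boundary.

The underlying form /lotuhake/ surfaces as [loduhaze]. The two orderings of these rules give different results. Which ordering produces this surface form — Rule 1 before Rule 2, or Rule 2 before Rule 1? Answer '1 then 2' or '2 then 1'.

1 then 2

Order 1 then 2:
  1 Voicing Between Vowels: [lotuhake] → [loduhage]
  2 Velar Palatalization: [loduhage] → [loduhaze]
  result: [loduhaze]
Order 2 then 1:
  2 Velar Palatalization: [lotuhake] → [lotuhase]
  1 Voicing Between Vowels: [lotuhase] → [loduhase]
  result: [loduhase]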